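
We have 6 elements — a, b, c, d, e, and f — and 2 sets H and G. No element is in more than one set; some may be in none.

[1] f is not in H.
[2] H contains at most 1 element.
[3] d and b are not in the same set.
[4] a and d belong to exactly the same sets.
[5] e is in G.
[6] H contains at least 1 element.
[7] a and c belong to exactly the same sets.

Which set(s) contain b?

From (1): f ∉ H.
From (5): e ∈ G.
Suppose b ∉ H: no assignment then satisfies all the clues, so b ∈ H.

b: H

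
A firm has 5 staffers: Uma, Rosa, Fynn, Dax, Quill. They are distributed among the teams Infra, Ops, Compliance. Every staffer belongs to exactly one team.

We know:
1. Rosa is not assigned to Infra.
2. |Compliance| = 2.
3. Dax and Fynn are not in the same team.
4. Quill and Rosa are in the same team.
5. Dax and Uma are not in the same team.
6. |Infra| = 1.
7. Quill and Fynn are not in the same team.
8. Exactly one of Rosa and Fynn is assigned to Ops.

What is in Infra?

Infra = {Dax}

From (1): Rosa ∉ Infra.
(4): Quill matches Rosa: Quill ∉ Infra.
Suppose Uma ∈ Infra: no assignment then satisfies all the clues, so Uma ∉ Infra.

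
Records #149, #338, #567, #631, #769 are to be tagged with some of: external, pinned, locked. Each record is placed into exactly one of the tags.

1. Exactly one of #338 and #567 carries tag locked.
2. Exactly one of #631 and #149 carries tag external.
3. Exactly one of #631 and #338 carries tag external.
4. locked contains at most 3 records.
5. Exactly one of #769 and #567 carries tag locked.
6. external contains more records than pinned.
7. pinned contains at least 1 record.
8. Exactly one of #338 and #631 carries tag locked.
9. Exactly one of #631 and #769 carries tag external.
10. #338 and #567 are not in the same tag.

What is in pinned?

pinned = {#149}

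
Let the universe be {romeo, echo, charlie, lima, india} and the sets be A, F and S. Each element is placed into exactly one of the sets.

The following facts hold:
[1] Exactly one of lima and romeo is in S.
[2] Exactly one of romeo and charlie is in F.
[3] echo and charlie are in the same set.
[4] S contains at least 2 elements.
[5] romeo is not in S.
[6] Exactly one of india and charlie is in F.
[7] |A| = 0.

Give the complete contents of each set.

A = {}; F = {india, romeo}; S = {charlie, echo, lima}

From (5): romeo ∉ S.
(1) (exactly one): lima ∈ S.
(7): A already has 0, so the rest are out.
Only one set left: romeo ∈ F.
(2) (exactly one): charlie ∉ F.
(3): echo matches charlie: echo ∉ F.
(6) (exactly one): india ∈ F.
Only one set left: echo ∈ S.
Only one set left: charlie ∈ S.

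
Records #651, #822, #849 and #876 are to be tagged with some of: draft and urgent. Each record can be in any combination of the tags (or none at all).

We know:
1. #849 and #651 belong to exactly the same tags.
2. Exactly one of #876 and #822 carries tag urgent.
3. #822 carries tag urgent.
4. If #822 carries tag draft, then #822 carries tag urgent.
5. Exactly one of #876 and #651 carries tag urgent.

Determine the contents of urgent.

urgent = {#651, #822, #849}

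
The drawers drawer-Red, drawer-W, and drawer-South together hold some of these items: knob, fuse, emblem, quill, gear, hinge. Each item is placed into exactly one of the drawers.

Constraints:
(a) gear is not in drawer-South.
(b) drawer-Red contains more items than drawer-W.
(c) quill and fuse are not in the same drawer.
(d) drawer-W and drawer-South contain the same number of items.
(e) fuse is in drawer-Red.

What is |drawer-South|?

1

From (a): gear ∉ drawer-South.
From (e): fuse ∈ drawer-Red.
(c): quill ∉ drawer-Red.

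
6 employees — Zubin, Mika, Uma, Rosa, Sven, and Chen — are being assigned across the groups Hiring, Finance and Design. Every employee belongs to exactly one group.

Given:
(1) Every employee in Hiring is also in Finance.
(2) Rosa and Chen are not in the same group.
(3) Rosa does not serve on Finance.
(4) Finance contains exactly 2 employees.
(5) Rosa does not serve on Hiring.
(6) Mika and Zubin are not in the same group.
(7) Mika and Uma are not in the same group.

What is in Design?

Design = {Rosa, Sven, Uma, Zubin}

From (3): Rosa ∉ Finance.
From (5): Rosa ∉ Hiring.
Only one group left: Rosa ∈ Design.
(2): Chen ∉ Design.
Suppose Zubin ∉ Design: no assignment then satisfies all the clues, so Zubin ∈ Design.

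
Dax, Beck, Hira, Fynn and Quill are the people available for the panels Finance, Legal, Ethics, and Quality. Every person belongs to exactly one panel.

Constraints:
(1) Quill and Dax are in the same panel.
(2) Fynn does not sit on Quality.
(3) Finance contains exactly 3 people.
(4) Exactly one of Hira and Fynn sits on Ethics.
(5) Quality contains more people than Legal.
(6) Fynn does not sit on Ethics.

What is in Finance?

Finance = {Dax, Fynn, Quill}

From (2): Fynn ∉ Quality.
From (6): Fynn ∉ Ethics.
(4) (exactly one): Hira ∈ Ethics.
Suppose Dax ∉ Finance: no assignment then satisfies all the clues, so Dax ∈ Finance.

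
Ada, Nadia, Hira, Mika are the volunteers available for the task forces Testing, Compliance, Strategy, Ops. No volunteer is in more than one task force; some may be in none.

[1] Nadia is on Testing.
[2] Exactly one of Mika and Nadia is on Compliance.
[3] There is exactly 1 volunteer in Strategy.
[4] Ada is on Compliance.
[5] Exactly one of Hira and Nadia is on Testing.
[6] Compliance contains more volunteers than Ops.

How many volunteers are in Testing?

From (1): Nadia ∈ Testing.
From (4): Ada ∈ Compliance.
(2) (exactly one): Mika ∈ Compliance.
(3): only 1 candidates remain for Strategy, so all are in.

1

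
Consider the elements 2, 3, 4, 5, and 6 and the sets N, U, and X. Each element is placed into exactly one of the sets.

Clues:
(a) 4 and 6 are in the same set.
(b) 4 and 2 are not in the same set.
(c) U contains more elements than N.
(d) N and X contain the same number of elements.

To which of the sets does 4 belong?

4: U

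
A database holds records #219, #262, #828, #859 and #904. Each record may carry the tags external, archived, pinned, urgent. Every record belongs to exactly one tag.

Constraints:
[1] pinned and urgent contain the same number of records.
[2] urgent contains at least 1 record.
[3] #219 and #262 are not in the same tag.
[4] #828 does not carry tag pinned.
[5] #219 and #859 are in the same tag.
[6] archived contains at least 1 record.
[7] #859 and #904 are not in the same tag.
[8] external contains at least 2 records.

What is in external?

From (4): #828 ∉ pinned.
Suppose #219 ∉ external: no assignment then satisfies all the clues, so #219 ∈ external.

external = {#219, #859}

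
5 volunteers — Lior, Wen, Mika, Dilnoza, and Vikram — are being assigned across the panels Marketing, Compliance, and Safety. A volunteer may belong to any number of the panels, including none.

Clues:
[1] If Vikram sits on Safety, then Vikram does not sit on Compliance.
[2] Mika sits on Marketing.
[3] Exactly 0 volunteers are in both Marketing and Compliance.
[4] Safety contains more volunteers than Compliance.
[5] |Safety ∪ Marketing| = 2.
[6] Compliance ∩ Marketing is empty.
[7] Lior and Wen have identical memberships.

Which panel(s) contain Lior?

Lior: none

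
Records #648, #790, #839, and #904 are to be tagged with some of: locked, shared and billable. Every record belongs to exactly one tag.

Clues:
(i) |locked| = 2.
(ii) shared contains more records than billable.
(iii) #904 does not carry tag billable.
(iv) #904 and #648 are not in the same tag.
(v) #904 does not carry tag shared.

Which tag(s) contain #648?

#648: shared

From (iii): #904 ∉ billable.
From (v): #904 ∉ shared.
Only one tag left: #904 ∈ locked.
(iv): #648 ∉ locked.
Suppose #648 ∉ shared: no assignment then satisfies all the clues, so #648 ∈ shared.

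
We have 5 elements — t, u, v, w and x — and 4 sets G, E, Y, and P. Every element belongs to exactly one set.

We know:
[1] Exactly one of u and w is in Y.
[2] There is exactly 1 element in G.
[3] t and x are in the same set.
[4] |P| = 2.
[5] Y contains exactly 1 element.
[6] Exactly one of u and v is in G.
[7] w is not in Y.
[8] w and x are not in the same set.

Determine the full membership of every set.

From (7): w ∉ Y.
(1) (exactly one): u ∈ Y.
(5): Y already has 1, so the rest are out.
(6) (exactly one): v ∈ G.
(2): G already has 1, so the rest are out.
Suppose t ∈ E: no assignment then satisfies all the clues, so t ∉ E.

G = {v}; E = {w}; Y = {u}; P = {t, x}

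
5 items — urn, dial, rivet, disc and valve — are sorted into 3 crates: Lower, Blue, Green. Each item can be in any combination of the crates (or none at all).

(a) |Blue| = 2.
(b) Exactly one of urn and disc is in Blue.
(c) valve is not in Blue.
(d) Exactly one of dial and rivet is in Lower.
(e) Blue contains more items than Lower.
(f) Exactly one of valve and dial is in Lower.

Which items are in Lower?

Lower = {dial}

From (c): valve ∉ Blue.
Suppose urn ∈ Lower: no assignment then satisfies all the clues, so urn ∉ Lower.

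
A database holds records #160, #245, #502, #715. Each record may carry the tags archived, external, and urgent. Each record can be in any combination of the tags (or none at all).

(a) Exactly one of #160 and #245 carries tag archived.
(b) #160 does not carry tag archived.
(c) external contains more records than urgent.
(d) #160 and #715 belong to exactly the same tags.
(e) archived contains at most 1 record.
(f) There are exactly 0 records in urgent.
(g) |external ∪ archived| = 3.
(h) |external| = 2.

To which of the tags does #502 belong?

From (b): #160 ∉ archived.
(a) (exactly one): #245 ∈ archived.
(d): #715 matches #160: #715 ∉ archived.
(e): archived already has 1, so the rest are out.
(f): urgent already has 0, so the rest are out.
Suppose #502 ∈ external: no assignment then satisfies all the clues, so #502 ∉ external.

#502: none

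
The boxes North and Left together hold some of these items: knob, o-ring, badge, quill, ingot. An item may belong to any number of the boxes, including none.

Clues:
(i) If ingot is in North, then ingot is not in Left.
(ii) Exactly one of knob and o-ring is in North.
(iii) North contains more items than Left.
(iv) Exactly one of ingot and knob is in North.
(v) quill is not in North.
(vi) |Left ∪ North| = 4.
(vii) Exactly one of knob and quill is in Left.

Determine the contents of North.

North = {badge, ingot, o-ring}

From (v): quill ∉ North.
Suppose knob ∈ North: no assignment then satisfies all the clues, so knob ∉ North.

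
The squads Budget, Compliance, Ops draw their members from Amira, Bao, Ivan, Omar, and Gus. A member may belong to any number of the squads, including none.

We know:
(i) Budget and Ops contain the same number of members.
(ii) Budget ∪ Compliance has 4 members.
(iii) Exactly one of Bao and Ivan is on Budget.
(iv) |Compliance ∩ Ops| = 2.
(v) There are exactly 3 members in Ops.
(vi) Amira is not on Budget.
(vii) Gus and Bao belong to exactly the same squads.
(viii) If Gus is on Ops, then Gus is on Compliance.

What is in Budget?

Budget = {Bao, Gus, Omar}

From (vi): Amira ∉ Budget.
Suppose Bao ∉ Budget: no assignment then satisfies all the clues, so Bao ∈ Budget.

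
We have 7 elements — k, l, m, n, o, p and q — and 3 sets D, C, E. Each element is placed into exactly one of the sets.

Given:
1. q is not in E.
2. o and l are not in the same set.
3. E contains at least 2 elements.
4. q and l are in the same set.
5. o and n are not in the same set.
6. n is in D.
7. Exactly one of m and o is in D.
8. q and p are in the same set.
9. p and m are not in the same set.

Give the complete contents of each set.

From (1): q ∉ E.
From (6): n ∈ D.
(4): l matches q: l ∉ E.
(5): o ∉ D.
(7) (exactly one): m ∈ D.
(8): p matches q: p ∉ E.
(9): p ∉ D.
Only one set left: p ∈ C.
(3): only 2 candidates remain for E, so all are in.
(8): q matches p: q ∉ D.
(8): q matches p: q ∈ C.
(4): l matches q: l ∈ C.

D = {m, n}; C = {l, p, q}; E = {k, o}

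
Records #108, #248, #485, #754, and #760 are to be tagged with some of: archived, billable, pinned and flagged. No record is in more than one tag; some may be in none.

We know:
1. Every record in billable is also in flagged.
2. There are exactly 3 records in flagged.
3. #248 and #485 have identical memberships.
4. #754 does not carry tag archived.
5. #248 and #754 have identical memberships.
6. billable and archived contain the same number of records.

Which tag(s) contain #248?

#248: flagged

From (4): #754 ∉ archived.
(5): #248 matches #754: #248 ∉ archived.
(3): #485 matches #248: #485 ∉ archived.
Suppose #248 ∈ billable: no assignment then satisfies all the clues, so #248 ∉ billable.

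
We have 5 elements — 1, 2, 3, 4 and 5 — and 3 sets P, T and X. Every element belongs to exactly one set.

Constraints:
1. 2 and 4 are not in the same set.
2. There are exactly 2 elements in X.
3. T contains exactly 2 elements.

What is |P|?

1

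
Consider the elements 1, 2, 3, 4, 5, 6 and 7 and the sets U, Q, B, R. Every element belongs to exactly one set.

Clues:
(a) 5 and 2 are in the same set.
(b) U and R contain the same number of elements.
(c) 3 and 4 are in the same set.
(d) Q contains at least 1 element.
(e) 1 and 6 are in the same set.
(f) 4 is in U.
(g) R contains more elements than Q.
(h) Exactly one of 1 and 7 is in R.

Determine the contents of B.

B = {2, 5}

From (f): 4 ∈ U.
(c): 3 matches 4: 3 ∈ U.
Suppose 1 ∈ B: no assignment then satisfies all the clues, so 1 ∉ B.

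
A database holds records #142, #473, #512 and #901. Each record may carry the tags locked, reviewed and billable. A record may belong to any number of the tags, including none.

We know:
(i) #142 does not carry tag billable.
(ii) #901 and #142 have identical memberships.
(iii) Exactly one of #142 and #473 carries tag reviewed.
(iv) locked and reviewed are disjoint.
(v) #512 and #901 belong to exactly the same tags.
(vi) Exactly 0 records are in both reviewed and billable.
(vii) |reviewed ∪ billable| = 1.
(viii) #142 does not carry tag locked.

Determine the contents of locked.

From (i): #142 ∉ billable.
From (viii): #142 ∉ locked.
(ii): #901 matches #142: #901 ∉ locked.
(ii): #901 matches #142: #901 ∉ billable.
(v): #512 matches #901: #512 ∉ locked.
(v): #512 matches #901: #512 ∉ billable.
Suppose #473 ∈ locked: no assignment then satisfies all the clues, so #473 ∉ locked.

locked = {}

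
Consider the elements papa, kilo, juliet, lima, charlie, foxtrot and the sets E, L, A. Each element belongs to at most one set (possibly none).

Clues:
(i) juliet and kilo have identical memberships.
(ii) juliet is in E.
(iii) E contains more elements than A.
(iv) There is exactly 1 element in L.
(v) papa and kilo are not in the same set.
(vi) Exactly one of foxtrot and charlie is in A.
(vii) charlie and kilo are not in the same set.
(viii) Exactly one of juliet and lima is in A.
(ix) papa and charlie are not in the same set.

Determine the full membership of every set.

E = {foxtrot, juliet, kilo}; L = {papa}; A = {charlie, lima}

From (ii): juliet ∈ E.
(i): kilo matches juliet: kilo ∈ E.
(v): papa ∉ E.
(vii): charlie ∉ E.
(viii) (exactly one): lima ∈ A.
Suppose papa ∉ L: no assignment then satisfies all the clues, so papa ∈ L.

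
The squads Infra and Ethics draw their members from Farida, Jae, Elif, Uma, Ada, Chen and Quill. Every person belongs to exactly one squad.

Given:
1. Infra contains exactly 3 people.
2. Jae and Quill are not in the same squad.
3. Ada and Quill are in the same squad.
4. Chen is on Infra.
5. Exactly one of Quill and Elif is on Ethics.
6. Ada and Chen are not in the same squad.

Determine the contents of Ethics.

Ethics = {Ada, Farida, Quill, Uma}

From (4): Chen ∈ Infra.
(6): Ada ∉ Infra.
Only one squad left: Ada ∈ Ethics.
(3): Quill matches Ada: Quill ∉ Infra.
(3): Quill matches Ada: Quill ∈ Ethics.
(5) (exactly one): Elif ∉ Ethics.
Only one squad left: Elif ∈ Infra.
(2): Jae ∉ Ethics.
Only one squad left: Jae ∈ Infra.
(1): Infra already has 3, so the rest are out.
Only one squad left: Farida ∈ Ethics.
Only one squad left: Uma ∈ Ethics.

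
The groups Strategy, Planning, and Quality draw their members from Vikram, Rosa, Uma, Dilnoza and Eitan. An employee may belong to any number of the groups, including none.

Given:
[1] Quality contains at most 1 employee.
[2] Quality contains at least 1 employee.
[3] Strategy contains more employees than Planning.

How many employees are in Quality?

1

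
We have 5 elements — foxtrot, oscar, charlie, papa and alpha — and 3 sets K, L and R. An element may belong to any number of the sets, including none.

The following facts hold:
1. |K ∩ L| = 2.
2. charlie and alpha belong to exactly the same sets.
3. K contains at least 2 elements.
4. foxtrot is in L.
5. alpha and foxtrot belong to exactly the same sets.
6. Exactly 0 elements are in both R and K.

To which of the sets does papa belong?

papa: K, L

From (4): foxtrot ∈ L.
(5): alpha matches foxtrot: alpha ∈ L.
(2): charlie matches alpha: charlie ∈ L.
Suppose papa ∉ K: no assignment then satisfies all the clues, so papa ∈ K.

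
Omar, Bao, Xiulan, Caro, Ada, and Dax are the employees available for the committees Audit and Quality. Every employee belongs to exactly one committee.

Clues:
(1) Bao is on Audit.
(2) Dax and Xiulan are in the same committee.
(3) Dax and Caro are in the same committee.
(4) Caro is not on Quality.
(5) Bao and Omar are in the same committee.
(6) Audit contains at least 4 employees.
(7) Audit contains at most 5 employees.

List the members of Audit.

Audit = {Bao, Caro, Dax, Omar, Xiulan}

From (1): Bao ∈ Audit.
From (4): Caro ∉ Quality.
(3): Dax matches Caro: Dax ∉ Quality.
(5): Omar matches Bao: Omar ∈ Audit.
Only one committee left: Caro ∈ Audit.
Only one committee left: Dax ∈ Audit.
(2): Xiulan matches Dax: Xiulan ∈ Audit.
(7): Audit already has 5, so the rest are out.
Only one committee left: Ada ∈ Quality.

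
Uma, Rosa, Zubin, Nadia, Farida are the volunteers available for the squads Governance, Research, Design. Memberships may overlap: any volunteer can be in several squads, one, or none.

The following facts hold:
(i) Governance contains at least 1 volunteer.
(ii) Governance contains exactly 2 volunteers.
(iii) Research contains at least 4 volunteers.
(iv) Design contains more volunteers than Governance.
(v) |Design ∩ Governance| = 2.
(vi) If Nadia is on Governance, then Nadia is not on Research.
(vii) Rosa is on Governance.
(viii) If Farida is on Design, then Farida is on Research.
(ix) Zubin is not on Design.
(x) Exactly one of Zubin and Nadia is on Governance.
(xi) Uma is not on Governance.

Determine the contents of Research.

Research = {Farida, Rosa, Uma, Zubin}

From (vii): Rosa ∈ Governance.
From (ix): Zubin ∉ Design.
From (xi): Uma ∉ Governance.
Suppose Uma ∉ Research: no assignment then satisfies all the clues, so Uma ∈ Research.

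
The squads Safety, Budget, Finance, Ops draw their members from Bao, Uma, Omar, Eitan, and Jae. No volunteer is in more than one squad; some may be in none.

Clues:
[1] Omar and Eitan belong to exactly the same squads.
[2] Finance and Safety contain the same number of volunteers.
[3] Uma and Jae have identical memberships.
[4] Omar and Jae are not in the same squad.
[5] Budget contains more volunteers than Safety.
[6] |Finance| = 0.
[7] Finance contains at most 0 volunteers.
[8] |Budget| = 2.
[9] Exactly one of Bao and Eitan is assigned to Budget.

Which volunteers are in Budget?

Budget = {Eitan, Omar}

(6): Finance already has 0, so the rest are out.
Suppose Bao ∈ Budget: no assignment then satisfies all the clues, so Bao ∉ Budget.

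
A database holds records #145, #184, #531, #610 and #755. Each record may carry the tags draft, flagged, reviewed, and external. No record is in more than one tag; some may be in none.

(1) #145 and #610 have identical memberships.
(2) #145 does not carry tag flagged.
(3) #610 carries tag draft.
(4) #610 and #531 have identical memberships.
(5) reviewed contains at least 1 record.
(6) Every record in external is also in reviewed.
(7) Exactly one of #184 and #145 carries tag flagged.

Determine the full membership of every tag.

draft = {#145, #531, #610}; flagged = {#184}; reviewed = {#755}; external = {}

From (2): #145 ∉ flagged.
From (3): #610 ∈ draft.
(1): #145 matches #610: #145 ∈ draft.
(4): #531 matches #610: #531 ∈ draft.
(7) (exactly one): #184 ∈ flagged.
(5): only 1 candidates remain for reviewed, so all are in.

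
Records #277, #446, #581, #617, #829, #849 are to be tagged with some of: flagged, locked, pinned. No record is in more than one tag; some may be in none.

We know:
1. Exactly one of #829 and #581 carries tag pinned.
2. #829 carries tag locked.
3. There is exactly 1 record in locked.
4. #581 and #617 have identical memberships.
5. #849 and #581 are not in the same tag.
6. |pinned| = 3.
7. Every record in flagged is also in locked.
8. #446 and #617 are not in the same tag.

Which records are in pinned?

pinned = {#277, #581, #617}

From (2): #829 ∈ locked.
(1) (exactly one): #581 ∈ pinned.
(3): locked already has 1, so the rest are out.
(4): #617 matches #581: #617 ∉ flagged.
(4): #617 matches #581: #617 ∈ pinned.
(5): #849 ∉ pinned.
(7) contrapositive: #277 ∉ flagged.
(7) contrapositive: #446 ∉ flagged.
(7) contrapositive: #849 ∉ flagged.
(8): #446 ∉ pinned.
(6): only 3 candidates remain for pinned, so all are in.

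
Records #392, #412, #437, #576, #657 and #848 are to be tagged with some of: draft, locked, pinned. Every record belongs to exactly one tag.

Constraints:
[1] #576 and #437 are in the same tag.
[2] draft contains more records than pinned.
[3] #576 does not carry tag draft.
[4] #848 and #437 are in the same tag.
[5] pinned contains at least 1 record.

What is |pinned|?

1

From (3): #576 ∉ draft.
(1): #437 matches #576: #437 ∉ draft.
(4): #848 matches #437: #848 ∉ draft.
Suppose #392 ∈ locked: no assignment then satisfies all the clues, so #392 ∉ locked.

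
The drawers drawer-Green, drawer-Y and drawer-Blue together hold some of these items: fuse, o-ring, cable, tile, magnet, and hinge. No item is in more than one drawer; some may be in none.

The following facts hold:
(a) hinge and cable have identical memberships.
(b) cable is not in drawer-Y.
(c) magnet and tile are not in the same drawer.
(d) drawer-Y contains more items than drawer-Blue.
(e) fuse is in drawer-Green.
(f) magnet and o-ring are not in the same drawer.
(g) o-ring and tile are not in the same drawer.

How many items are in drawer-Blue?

0

From (b): cable ∉ drawer-Y.
From (e): fuse ∈ drawer-Green.
(a): hinge matches cable: hinge ∉ drawer-Y.
Suppose o-ring ∈ drawer-Blue: no assignment then satisfies all the clues, so o-ring ∉ drawer-Blue.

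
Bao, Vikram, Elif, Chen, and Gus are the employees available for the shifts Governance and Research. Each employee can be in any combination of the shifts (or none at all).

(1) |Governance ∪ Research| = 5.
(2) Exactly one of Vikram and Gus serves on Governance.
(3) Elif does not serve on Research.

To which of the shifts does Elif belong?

From (3): Elif ∉ Research.
Suppose Elif ∉ Governance: no assignment then satisfies all the clues, so Elif ∈ Governance.

Elif: Governance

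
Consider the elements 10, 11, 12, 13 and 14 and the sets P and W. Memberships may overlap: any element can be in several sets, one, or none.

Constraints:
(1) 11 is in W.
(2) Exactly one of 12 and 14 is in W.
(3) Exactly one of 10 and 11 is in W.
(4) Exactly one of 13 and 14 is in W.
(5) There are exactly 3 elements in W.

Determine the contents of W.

W = {11, 12, 13}

From (1): 11 ∈ W.
(3) (exactly one): 10 ∉ W.
Suppose 12 ∉ W: no assignment then satisfies all the clues, so 12 ∈ W.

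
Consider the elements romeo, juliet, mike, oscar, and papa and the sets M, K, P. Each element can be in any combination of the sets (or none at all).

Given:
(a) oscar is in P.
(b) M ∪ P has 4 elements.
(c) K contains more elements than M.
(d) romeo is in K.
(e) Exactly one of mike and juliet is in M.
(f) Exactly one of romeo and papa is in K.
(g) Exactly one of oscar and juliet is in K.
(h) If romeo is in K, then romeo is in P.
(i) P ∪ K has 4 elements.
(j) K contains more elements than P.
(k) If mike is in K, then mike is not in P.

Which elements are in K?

K = {juliet, mike, romeo}

From (a): oscar ∈ P.
From (d): romeo ∈ K.
(f) (exactly one): papa ∉ K.
(h): romeo ∈ P.
Suppose juliet ∉ K: no assignment then satisfies all the clues, so juliet ∈ K.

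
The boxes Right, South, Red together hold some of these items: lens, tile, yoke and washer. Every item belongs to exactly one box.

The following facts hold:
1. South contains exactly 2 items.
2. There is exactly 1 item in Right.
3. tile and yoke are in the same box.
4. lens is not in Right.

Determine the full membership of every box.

Right = {washer}; South = {tile, yoke}; Red = {lens}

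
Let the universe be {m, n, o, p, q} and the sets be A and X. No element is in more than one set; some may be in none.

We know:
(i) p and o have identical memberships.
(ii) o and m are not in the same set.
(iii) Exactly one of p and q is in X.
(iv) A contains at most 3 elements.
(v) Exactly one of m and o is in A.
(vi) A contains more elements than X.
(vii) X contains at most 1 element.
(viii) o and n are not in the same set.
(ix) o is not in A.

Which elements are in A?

A = {m, n}

From (ix): o ∉ A.
(i): p matches o: p ∉ A.
(v) (exactly one): m ∈ A.
Suppose n ∉ A: no assignment then satisfies all the clues, so n ∈ A.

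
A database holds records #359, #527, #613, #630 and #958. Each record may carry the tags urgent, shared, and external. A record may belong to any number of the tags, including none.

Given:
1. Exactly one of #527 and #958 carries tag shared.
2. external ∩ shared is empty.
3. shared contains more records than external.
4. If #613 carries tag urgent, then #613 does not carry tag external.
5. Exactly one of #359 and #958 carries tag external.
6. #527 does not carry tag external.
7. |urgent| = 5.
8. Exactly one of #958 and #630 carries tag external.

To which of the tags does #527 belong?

#527: shared, urgent

From (6): #527 ∉ external.
(7): only 5 candidates remain for urgent, so all are in.
(4): #613 ∉ external.
Suppose #527 ∉ shared: no assignment then satisfies all the clues, so #527 ∈ shared.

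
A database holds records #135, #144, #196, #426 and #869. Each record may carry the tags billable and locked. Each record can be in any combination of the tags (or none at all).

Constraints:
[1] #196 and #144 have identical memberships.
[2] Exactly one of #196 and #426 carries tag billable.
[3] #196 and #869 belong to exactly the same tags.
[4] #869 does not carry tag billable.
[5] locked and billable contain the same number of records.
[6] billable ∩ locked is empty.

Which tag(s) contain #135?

#135: locked

From (4): #869 ∉ billable.
(3): #196 matches #869: #196 ∉ billable.
(1): #144 matches #196: #144 ∉ billable.
(2) (exactly one): #426 ∈ billable.
(6) (disjoint): #426 ∉ locked.
Suppose #135 ∈ billable: no assignment then satisfies all the clues, so #135 ∉ billable.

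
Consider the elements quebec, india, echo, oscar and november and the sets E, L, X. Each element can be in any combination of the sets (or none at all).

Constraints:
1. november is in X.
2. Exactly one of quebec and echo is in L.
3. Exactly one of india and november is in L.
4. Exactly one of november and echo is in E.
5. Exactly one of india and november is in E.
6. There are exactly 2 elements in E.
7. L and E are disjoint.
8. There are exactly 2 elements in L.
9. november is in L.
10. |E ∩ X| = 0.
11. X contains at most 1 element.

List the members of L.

L = {november, quebec}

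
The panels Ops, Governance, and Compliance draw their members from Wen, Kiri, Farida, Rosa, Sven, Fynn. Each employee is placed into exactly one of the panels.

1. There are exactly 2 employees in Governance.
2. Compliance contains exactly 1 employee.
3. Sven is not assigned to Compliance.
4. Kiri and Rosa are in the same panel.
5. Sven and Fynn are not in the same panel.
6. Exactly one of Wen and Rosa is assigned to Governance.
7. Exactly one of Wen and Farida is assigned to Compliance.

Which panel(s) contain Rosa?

From (3): Sven ∉ Compliance.
Suppose Rosa ∉ Ops: no assignment then satisfies all the clues, so Rosa ∈ Ops.

Rosa: Ops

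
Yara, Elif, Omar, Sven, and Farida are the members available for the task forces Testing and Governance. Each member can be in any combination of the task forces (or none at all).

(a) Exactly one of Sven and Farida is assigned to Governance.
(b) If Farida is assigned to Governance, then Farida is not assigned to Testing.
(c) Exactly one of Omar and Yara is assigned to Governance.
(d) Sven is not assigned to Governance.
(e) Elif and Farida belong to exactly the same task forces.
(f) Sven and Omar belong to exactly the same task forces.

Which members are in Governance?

From (d): Sven ∉ Governance.
(a) (exactly one): Farida ∈ Governance.
(b): Farida ∉ Testing.
(e): Elif matches Farida: Elif ∉ Testing.
(e): Elif matches Farida: Elif ∈ Governance.
(f): Omar matches Sven: Omar ∉ Governance.
(c) (exactly one): Yara ∈ Governance.

Governance = {Elif, Farida, Yara}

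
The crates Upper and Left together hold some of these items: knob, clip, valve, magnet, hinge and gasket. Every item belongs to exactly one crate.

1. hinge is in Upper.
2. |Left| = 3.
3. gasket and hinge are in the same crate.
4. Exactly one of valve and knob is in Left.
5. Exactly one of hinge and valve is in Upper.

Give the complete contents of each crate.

Upper = {gasket, hinge, knob}; Left = {clip, magnet, valve}

From (1): hinge ∈ Upper.
(3): gasket matches hinge: gasket ∈ Upper.
(5) (exactly one): valve ∉ Upper.
Only one crate left: valve ∈ Left.
(4) (exactly one): knob ∉ Left.
Only one crate left: knob ∈ Upper.
(2): only 3 candidates remain for Left, so all are in.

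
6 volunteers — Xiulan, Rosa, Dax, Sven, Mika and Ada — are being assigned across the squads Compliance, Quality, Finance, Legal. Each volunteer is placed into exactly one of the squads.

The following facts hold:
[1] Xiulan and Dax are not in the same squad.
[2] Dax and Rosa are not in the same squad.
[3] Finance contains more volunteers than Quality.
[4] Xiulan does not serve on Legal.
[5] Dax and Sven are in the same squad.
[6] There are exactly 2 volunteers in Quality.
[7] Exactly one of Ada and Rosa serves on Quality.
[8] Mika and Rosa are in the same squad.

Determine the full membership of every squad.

Compliance = {Xiulan}; Quality = {Mika, Rosa}; Finance = {Ada, Dax, Sven}; Legal = {}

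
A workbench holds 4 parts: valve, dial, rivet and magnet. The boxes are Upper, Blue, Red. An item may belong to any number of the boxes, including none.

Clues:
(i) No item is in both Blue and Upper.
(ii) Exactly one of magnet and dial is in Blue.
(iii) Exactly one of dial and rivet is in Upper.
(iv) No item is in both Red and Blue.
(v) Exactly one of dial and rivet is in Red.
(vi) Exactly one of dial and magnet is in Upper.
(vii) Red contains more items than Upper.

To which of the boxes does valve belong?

valve: Red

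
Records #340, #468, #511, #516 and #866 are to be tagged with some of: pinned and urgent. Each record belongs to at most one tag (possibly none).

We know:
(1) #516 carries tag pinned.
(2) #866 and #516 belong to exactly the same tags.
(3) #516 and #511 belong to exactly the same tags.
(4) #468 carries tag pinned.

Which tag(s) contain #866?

#866: pinned

From (1): #516 ∈ pinned.
From (4): #468 ∈ pinned.
(2): #866 matches #516: #866 ∈ pinned.
(3): #511 matches #516: #511 ∈ pinned.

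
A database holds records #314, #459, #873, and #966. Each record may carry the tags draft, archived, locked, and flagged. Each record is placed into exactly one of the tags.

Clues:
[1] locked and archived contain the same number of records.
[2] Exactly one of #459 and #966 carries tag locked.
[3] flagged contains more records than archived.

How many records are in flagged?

2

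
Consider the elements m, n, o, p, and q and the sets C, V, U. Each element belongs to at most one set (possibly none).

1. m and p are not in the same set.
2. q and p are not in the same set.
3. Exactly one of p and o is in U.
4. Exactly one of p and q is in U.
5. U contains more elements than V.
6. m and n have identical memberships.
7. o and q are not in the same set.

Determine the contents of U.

U = {p}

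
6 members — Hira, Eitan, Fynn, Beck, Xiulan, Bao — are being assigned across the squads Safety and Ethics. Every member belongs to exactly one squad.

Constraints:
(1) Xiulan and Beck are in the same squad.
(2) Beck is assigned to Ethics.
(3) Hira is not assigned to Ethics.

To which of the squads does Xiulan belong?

From (2): Beck ∈ Ethics.
From (3): Hira ∉ Ethics.
(1): Xiulan matches Beck: Xiulan ∉ Safety.
(1): Xiulan matches Beck: Xiulan ∈ Ethics.
Only one squad left: Hira ∈ Safety.

Xiulan: Ethics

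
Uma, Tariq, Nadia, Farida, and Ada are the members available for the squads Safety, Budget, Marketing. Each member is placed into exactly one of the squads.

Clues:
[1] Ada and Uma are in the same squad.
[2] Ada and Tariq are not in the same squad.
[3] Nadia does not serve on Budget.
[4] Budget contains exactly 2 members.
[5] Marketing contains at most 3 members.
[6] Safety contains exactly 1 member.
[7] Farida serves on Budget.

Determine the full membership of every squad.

Safety = {Nadia}; Budget = {Farida, Tariq}; Marketing = {Ada, Uma}

From (3): Nadia ∉ Budget.
From (7): Farida ∈ Budget.
Suppose Uma ∈ Safety: no assignment then satisfies all the clues, so Uma ∉ Safety.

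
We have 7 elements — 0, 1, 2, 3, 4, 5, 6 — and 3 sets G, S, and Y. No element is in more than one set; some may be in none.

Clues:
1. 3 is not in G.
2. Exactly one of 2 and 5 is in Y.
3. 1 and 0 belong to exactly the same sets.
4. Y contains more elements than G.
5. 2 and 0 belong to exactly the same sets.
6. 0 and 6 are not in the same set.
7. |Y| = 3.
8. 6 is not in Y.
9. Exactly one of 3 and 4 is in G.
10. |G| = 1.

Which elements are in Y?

Y = {0, 1, 2}

From (1): 3 ∉ G.
From (8): 6 ∉ Y.
(9) (exactly one): 4 ∈ G.
(10): G already has 1, so the rest are out.
Suppose 0 ∉ Y: no assignment then satisfies all the clues, so 0 ∈ Y.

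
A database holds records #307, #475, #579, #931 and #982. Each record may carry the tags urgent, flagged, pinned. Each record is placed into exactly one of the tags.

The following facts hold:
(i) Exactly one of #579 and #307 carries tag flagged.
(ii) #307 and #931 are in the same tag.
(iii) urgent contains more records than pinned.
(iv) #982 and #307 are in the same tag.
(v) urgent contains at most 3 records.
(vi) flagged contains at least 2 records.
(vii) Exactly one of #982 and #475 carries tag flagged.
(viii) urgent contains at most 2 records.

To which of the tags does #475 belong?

#475: urgent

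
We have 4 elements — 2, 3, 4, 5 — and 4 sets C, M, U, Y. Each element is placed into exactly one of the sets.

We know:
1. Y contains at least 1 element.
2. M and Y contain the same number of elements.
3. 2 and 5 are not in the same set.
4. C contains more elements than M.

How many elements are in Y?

1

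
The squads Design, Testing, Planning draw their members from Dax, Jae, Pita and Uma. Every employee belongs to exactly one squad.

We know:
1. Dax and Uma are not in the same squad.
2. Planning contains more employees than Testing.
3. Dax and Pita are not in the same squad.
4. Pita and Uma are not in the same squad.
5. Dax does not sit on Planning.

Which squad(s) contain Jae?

Jae: Planning

From (5): Dax ∉ Planning.
Suppose Jae ∈ Design: no assignment then satisfies all the clues, so Jae ∉ Design.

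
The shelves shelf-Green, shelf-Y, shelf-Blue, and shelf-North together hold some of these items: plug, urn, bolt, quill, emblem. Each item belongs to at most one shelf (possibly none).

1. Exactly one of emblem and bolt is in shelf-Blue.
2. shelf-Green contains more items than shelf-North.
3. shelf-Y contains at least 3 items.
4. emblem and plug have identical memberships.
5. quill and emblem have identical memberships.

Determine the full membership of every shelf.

shelf-Green = {urn}; shelf-Y = {emblem, plug, quill}; shelf-Blue = {bolt}; shelf-North = {}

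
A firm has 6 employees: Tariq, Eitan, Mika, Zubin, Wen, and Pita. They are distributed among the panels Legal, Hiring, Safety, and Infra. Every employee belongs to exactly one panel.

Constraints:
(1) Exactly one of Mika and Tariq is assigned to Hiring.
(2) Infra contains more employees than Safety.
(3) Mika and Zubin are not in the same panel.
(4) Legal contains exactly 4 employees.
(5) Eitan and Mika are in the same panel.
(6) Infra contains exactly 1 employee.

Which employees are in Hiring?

Hiring = {Tariq}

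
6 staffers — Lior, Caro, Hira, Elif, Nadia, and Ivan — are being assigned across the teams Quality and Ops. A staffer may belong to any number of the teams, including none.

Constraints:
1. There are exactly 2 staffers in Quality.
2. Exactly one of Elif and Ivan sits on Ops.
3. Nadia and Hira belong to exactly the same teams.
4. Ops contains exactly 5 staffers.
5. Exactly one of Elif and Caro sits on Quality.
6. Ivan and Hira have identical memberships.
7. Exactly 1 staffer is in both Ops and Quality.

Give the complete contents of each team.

Quality = {Elif, Lior}; Ops = {Caro, Hira, Ivan, Lior, Nadia}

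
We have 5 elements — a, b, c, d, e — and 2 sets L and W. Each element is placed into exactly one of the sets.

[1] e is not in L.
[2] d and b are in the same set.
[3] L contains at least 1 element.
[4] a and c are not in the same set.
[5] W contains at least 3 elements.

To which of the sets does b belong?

From (1): e ∉ L.
Only one set left: e ∈ W.
Suppose b ∈ L: no assignment then satisfies all the clues, so b ∉ L.

b: W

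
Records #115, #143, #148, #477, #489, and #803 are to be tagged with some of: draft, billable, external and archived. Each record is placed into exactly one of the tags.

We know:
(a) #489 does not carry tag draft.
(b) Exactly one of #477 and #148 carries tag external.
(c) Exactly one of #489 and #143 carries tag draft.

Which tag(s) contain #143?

#143: draft

From (a): #489 ∉ draft.
(c) (exactly one): #143 ∈ draft.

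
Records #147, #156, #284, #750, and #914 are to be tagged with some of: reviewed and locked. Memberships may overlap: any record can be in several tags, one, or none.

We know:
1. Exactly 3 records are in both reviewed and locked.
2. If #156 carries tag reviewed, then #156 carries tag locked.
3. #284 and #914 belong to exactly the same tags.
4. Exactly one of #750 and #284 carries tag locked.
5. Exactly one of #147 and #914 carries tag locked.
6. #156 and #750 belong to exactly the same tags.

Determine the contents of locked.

locked = {#147, #156, #750}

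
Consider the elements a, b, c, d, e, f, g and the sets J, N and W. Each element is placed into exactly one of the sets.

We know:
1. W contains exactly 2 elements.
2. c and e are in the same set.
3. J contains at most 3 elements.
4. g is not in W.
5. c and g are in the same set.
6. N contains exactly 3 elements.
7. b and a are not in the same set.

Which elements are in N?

From (4): g ∉ W.
(5): c matches g: c ∉ W.
(2): e matches c: e ∉ W.
Suppose a ∈ N: no assignment then satisfies all the clues, so a ∉ N.

N = {c, e, g}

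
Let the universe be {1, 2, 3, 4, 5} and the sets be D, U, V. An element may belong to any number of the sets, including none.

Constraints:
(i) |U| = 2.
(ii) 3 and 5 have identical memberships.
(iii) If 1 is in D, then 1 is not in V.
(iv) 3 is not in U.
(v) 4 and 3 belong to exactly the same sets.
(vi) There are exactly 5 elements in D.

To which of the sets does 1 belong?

From (iv): 3 ∉ U.
(ii): 5 matches 3: 5 ∉ U.
(v): 4 matches 3: 4 ∉ U.
(vi): only 5 candidates remain for D, so all are in.
(i): only 2 candidates remain for U, so all are in.
(iii): 1 ∉ V.

1: D, U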